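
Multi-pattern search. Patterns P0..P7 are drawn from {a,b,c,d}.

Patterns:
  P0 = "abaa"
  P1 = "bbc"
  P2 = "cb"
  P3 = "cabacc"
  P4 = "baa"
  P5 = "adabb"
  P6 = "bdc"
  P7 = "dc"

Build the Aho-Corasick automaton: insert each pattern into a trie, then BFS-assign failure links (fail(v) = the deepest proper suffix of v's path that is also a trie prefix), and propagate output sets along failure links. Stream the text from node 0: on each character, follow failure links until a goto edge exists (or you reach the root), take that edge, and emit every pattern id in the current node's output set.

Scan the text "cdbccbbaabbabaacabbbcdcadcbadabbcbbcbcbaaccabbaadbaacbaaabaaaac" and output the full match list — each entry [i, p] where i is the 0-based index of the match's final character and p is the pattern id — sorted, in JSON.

Build:
Trie nodes:
  n0 'ε': a→1 b→5 c→8 d→23
  n1 'a': b→2 d→17
  n2 'ab': a→3
  n3 'aba': a→4
  n4 'abaa': ·  [P0 ends]
  n5 'b': a→15 b→6 d→21
  n6 'bb': c→7
  n7 'bbc': ·  [P1 ends]
  n8 'c': a→10 b→9
  n9 'cb': ·  [P2 ends]
  n10 'ca': b→11
  n11 'cab': a→12
  n12 'caba': c→13
  n13 'cabac': c→14
  n14 'cabacc': ·  [P3 ends]
  n15 'ba': a→16
  n16 'baa': ·  [P4 ends]
  n17 'ad': a→18
  n18 'ada': b→19
  n19 'adab': b→20
  n20 'adabb': ·  [P5 ends]
  n21 'bd': c→22
  n22 'bdc': ·  [P6 ends]
  n23 'd': c→24
  n24 'dc': ·  [P7 ends]

BFS fail/out derivation:
  n1('a'): parent n0 fail=0; on 'a' 0 → fail=0;  out ∅∪∅=∅
  n5('b'): parent n0 fail=0; on 'b' 0 → fail=0;  out ∅∪∅=∅
  n8('c'): parent n0 fail=0; on 'c' 0 → fail=0;  out ∅∪∅=∅
  n23('d'): parent n0 fail=0; on 'd' 0 → fail=0;  out ∅∪∅=∅
  n2('ab'): parent n1 fail=0; on 'b' 0 → fail=5;  out ∅∪∅=∅
  n6('bb'): parent n5 fail=0; on 'b' 0 → fail=5;  out ∅∪∅=∅
  n9('cb'): parent n8 fail=0; on 'b' 0 → fail=5;  out {2}∪∅={2}
  n10('ca'): parent n8 fail=0; on 'a' 0 → fail=1;  out ∅∪∅=∅
  n15('ba'): parent n5 fail=0; on 'a' 0 → fail=1;  out ∅∪∅=∅
  n17('ad'): parent n1 fail=0; on 'd' 0 → fail=23;  out ∅∪∅=∅
  n21('bd'): parent n5 fail=0; on 'd' 0 → fail=23;  out ∅∪∅=∅
  n24('dc'): parent n23 fail=0; on 'c' 0 → fail=8;  out {7}∪∅={7}
  n3('aba'): parent n2 fail=5; on 'a' 5 → fail=15;  out ∅∪∅=∅
  n7('bbc'): parent n6 fail=5; on 'c' 5→0 → fail=8;  out {1}∪∅={1}
  n11('cab'): parent n10 fail=1; on 'b' 1 → fail=2;  out ∅∪∅=∅
  n16('baa'): parent n15 fail=1; on 'a' 1→0 → fail=1;  out {4}∪∅={4}
  n18('ada'): parent n17 fail=23; on 'a' 23→0 → fail=1;  out ∅∪∅=∅
  n22('bdc'): parent n21 fail=23; on 'c' 23 → fail=24;  out {6}∪{7}={6,7}
  n4('abaa'): parent n3 fail=15; on 'a' 15 → fail=16;  out {0}∪{4}={0,4}
  n12('caba'): parent n11 fail=2; on 'a' 2 → fail=3;  out ∅∪∅=∅
  n19('adab'): parent n18 fail=1; on 'b' 1 → fail=2;  out ∅∪∅=∅
  n13('cabac'): parent n12 fail=3; on 'c' 3→15→1→0 → fail=8;  out ∅∪∅=∅
  n20('adabb'): parent n19 fail=2; on 'b' 2→5 → fail=6;  out {5}∪∅={5}
  n14('cabacc'): parent n13 fail=8; on 'c' 8→0 → fail=8;  out {3}∪∅={3}

Scan:
pos 0 'c': at 8
pos 1 'd': at 23 (fail-walked)
pos 2 'b': at 5 (fail-walked)
pos 3 'c': at 8 (fail-walked)
pos 4 'c': at 8 (fail-walked)
pos 5 'b': at 9  → match P2@[4:5]
pos 6 'b': at 6 (fail-walked)
pos 7 'a': at 15 (fail-walked)
pos 8 'a': at 16  → match P4@[6:8]
pos 9 'b': at 2 (fail-walked)
pos 10 'b': at 6 (fail-walked)
pos 11 'a': at 15 (fail-walked)
pos 12 'b': at 2 (fail-walked)
pos 13 'a': at 3
pos 14 'a': at 4  → match P0@[11:14],P4@[12:14]
pos 15 'c': at 8 (fail-walked)
pos 16 'a': at 10
pos 17 'b': at 11
pos 18 'b': at 6 (fail-walked)
pos 19 'b': at 6 (fail-walked)
pos 20 'c': at 7  → match P1@[18:20]
pos 21 'd': at 23 (fail-walked)
pos 22 'c': at 24  → match P7@[21:22]
pos 23 'a': at 10 (fail-walked)
pos 24 'd': at 17 (fail-walked)
pos 25 'c': at 24 (fail-walked)  → match P7@[24:25]
pos 26 'b': at 9 (fail-walked)  → match P2@[25:26]
pos 27 'a': at 15 (fail-walked)
pos 28 'd': at 17 (fail-walked)
pos 29 'a': at 18
pos 30 'b': at 19
pos 31 'b': at 20  → match P5@[27:31]
pos 32 'c': at 7 (fail-walked)  → match P1@[30:32]
pos 33 'b': at 9 (fail-walked)  → match P2@[32:33]
pos 34 'b': at 6 (fail-walked)
pos 35 'c': at 7  → match P1@[33:35]
pos 36 'b': at 9 (fail-walked)  → match P2@[35:36]
pos 37 'c': at 8 (fail-walked)
pos 38 'b': at 9  → match P2@[37:38]
pos 39 'a': at 15 (fail-walked)
pos 40 'a': at 16  → match P4@[38:40]
pos 41 'c': at 8 (fail-walked)
pos 42 'c': at 8 (fail-walked)
pos 43 'a': at 10
pos 44 'b': at 11
pos 45 'b': at 6 (fail-walked)
pos 46 'a': at 15 (fail-walked)
pos 47 'a': at 16  → match P4@[45:47]
pos 48 'd': at 17 (fail-walked)
pos 49 'b': at 5 (fail-walked)
pos 50 'a': at 15
pos 51 'a': at 16  → match P4@[49:51]
pos 52 'c': at 8 (fail-walked)
pos 53 'b': at 9  → match P2@[52:53]
pos 54 'a': at 15 (fail-walked)
pos 55 'a': at 16  → match P4@[53:55]
pos 56 'a': at 1 (fail-walked)
pos 57 'b': at 2
pos 58 'a': at 3
pos 59 'a': at 4  → match P0@[56:59],P4@[57:59]
pos 60 'a': at 1 (fail-walked)
pos 61 'a': at 1 (fail-walked)
pos 62 'c': at 8 (fail-walked)

Matches: [[5,2],[8,4],[14,0],[14,4],[20,1],[22,7],[25,7],[26,2],[31,5],[32,1],[33,2],[35,1],[36,2],[38,2],[40,4],[47,4],[51,4],[53,2],[55,4],[59,0],[59,4]]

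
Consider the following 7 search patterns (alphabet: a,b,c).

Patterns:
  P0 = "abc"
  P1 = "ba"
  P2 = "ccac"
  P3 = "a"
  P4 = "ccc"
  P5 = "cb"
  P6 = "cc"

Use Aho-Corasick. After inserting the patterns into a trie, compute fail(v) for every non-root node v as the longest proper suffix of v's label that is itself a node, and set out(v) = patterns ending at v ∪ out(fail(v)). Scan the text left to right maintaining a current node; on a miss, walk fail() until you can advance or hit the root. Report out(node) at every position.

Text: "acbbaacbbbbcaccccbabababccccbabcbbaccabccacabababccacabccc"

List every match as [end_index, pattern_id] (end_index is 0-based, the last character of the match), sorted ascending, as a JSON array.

Construct AC machine:
Trie nodes:
  0='ε' goto a→1 b→4 c→6
  1='a' goto b→2  [P3 ends]
  2='ab' goto c→3
  3='abc' goto ·  [P0 ends]
  4='b' goto a→5
  5='ba' goto ·  [P1 ends]
  6='c' goto b→11 c→7
  7='cc' goto a→8 c→10  [P6 ends]
  8='cca' goto c→9
  9='ccac' goto ·  [P2 ends]
  10='ccc' goto ·  [P4 ends]
  11='cb' goto ·  [P5 ends]

Failure links (BFS by depth):
  fail(1) 'a': from fail(0)=0 chase 'a': 0 ⇒ 0;  out={3}∪out(0)={3}
  fail(4) 'b': from fail(0)=0 chase 'b': 0 ⇒ 0;  out=∅∪out(0)=∅
  fail(6) 'c': from fail(0)=0 chase 'c': 0 ⇒ 0;  out=∅∪out(0)=∅
  fail(2) 'ab': from fail(1)=0 chase 'b': 0 ⇒ 4;  out=∅∪out(4)=∅
  fail(5) 'ba': from fail(4)=0 chase 'a': 0 ⇒ 1;  out={1}∪out(1)={1,3}
  fail(7) 'cc': from fail(6)=0 chase 'c': 0 ⇒ 6;  out={6}∪out(6)={6}
  fail(11) 'cb': from fail(6)=0 chase 'b': 0 ⇒ 4;  out={5}∪out(4)={5}
  fail(3) 'abc': from fail(2)=4 chase 'c': 4→0 ⇒ 6;  out={0}∪out(6)={0}
  fail(8) 'cca': from fail(7)=6 chase 'a': 6→0 ⇒ 1;  out=∅∪out(1)={3}
  fail(10) 'ccc': from fail(7)=6 chase 'c': 6 ⇒ 7;  out={4}∪out(7)={4,6}
  fail(9) 'ccac': from fail(8)=1 chase 'c': 1→0 ⇒ 6;  out={2}∪out(6)={2}

Text stream:
pos 0 'a': at 1  emit P3@[0:0]
pos 1 'c': at 6 (fail-walked)
pos 2 'b': at 11  emit P5@[1:2]
pos 3 'b': at 4 (fail-walked)
pos 4 'a': at 5  emit P1@[3:4],P3@[4:4]
pos 5 'a': at 1 (fail-walked)  emit P3@[5:5]
pos 6 'c': at 6 (fail-walked)
pos 7 'b': at 11  emit P5@[6:7]
pos 8 'b': at 4 (fail-walked)
pos 9 'b': at 4 (fail-walked)
pos 10 'b': at 4 (fail-walked)
pos 11 'c': at 6 (fail-walked)
pos 12 'a': at 1 (fail-walked)  emit P3@[12:12]
pos 13 'c': at 6 (fail-walked)
pos 14 'c': at 7  emit P6@[13:14]
pos 15 'c': at 10  emit P4@[13:15],P6@[14:15]
pos 16 'c': at 10 (fail-walked)  emit P4@[14:16],P6@[15:16]
pos 17 'b': at 11 (fail-walked)  emit P5@[16:17]
pos 18 'a': at 5 (fail-walked)  emit P1@[17:18],P3@[18:18]
pos 19 'b': at 2 (fail-walked)
pos 20 'a': at 5 (fail-walked)  emit P1@[19:20],P3@[20:20]
pos 21 'b': at 2 (fail-walked)
pos 22 'a': at 5 (fail-walked)  emit P1@[21:22],P3@[22:22]
pos 23 'b': at 2 (fail-walked)
pos 24 'c': at 3  emit P0@[22:24]
pos 25 'c': at 7 (fail-walked)  emit P6@[24:25]
pos 26 'c': at 10  emit P4@[24:26],P6@[25:26]
pos 27 'c': at 10 (fail-walked)  emit P4@[25:27],P6@[26:27]
pos 28 'b': at 11 (fail-walked)  emit P5@[27:28]
pos 29 'a': at 5 (fail-walked)  emit P1@[28:29],P3@[29:29]
pos 30 'b': at 2 (fail-walked)
pos 31 'c': at 3  emit P0@[29:31]
pos 32 'b': at 11 (fail-walked)  emit P5@[31:32]
pos 33 'b': at 4 (fail-walked)
pos 34 'a': at 5  emit P1@[33:34],P3@[34:34]
pos 35 'c': at 6 (fail-walked)
pos 36 'c': at 7  emit P6@[35:36]
pos 37 'a': at 8  emit P3@[37:37]
pos 38 'b': at 2 (fail-walked)
pos 39 'c': at 3  emit P0@[37:39]
pos 40 'c': at 7 (fail-walked)  emit P6@[39:40]
pos 41 'a': at 8  emit P3@[41:41]
pos 42 'c': at 9  emit P2@[39:42]
pos 43 'a': at 1 (fail-walked)  emit P3@[43:43]
pos 44 'b': at 2
pos 45 'a': at 5 (fail-walked)  emit P1@[44:45],P3@[45:45]
pos 46 'b': at 2 (fail-walked)
pos 47 'a': at 5 (fail-walked)  emit P1@[46:47],P3@[47:47]
pos 48 'b': at 2 (fail-walked)
pos 49 'c': at 3  emit P0@[47:49]
pos 50 'c': at 7 (fail-walked)  emit P6@[49:50]
pos 51 'a': at 8  emit P3@[51:51]
pos 52 'c': at 9  emit P2@[49:52]
pos 53 'a': at 1 (fail-walked)  emit P3@[53:53]
pos 54 'b': at 2
pos 55 'c': at 3  emit P0@[53:55]
pos 56 'c': at 7 (fail-walked)  emit P6@[55:56]
pos 57 'c': at 10  emit P4@[55:57],P6@[56:57]

Matches: [[0,3],[2,5],[4,1],[4,3],[5,3],[7,5],[12,3],[14,6],[15,4],[15,6],[16,4],[16,6],[17,5],[18,1],[18,3],[20,1],[20,3],[22,1],[22,3],[24,0],[25,6],[26,4],[26,6],[27,4],[27,6],[28,5],[29,1],[29,3],[31,0],[32,5],[34,1],[34,3],[36,6],[37,3],[39,0],[40,6],[41,3],[42,2],[43,3],[45,1],[45,3],[47,1],[47,3],[49,0],[50,6],[51,3],[52,2],[53,3],[55,0],[56,6],[57,4],[57,6]]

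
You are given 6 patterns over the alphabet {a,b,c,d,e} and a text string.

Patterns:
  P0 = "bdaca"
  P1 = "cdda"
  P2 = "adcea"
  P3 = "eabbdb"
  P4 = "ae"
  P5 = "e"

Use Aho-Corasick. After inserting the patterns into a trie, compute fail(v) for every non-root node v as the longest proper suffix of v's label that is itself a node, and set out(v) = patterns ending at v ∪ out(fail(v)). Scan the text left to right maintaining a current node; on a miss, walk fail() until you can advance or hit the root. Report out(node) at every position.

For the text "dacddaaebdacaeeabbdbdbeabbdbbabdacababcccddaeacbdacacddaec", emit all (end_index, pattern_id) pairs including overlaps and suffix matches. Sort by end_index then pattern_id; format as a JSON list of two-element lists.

Build automaton:
Trie nodes:
  n0 'ε': a→10 b→1 c→6 e→15
  n1 'b': d→2
  n2 'bd': a→3
  n3 'bda': c→4
  n4 'bdac': a→5
  n5 'bdaca': ·  [P0 ends]
  n6 'c': d→7
  n7 'cd': d→8
  n8 'cdd': a→9
  n9 'cdda': ·  [P1 ends]
  n10 'a': d→11 e→21
  n11 'ad': c→12
  n12 'adc': e→13
  n13 'adce': a→14
  n14 'adcea': ·  [P2 ends]
  n15 'e': a→16  [P5 ends]
  n16 'ea': b→17
  n17 'eab': b→18
  n18 'eabb': d→19
  n19 'eabbd': b→20
  n20 'eabbdb': ·  [P3 ends]
  n21 'ae': ·  [P4 ends]

BFS fail/out derivation:
  n1('b'): parent n0 fail=0; on 'b' 0 → fail=0;  out ∅∪∅=∅
  n6('c'): parent n0 fail=0; on 'c' 0 → fail=0;  out ∅∪∅=∅
  n10('a'): parent n0 fail=0; on 'a' 0 → fail=0;  out ∅∪∅=∅
  n15('e'): parent n0 fail=0; on 'e' 0 → fail=0;  out {5}∪∅={5}
  n2('bd'): parent n1 fail=0; on 'd' 0 → fail=0;  out ∅∪∅=∅
  n7('cd'): parent n6 fail=0; on 'd' 0 → fail=0;  out ∅∪∅=∅
  n11('ad'): parent n10 fail=0; on 'd' 0 → fail=0;  out ∅∪∅=∅
  n16('ea'): parent n15 fail=0; on 'a' 0 → fail=10;  out ∅∪∅=∅
  n21('ae'): parent n10 fail=0; on 'e' 0 → fail=15;  out {4}∪{5}={4,5}
  n3('bda'): parent n2 fail=0; on 'a' 0 → fail=10;  out ∅∪∅=∅
  n8('cdd'): parent n7 fail=0; on 'd' 0 → fail=0;  out ∅∪∅=∅
  n12('adc'): parent n11 fail=0; on 'c' 0 → fail=6;  out ∅∪∅=∅
  n17('eab'): parent n16 fail=10; on 'b' 10→0 → fail=1;  out ∅∪∅=∅
  n4('bdac'): parent n3 fail=10; on 'c' 10→0 → fail=6;  out ∅∪∅=∅
  n9('cdda'): parent n8 fail=0; on 'a' 0 → fail=10;  out {1}∪∅={1}
  n13('adce'): parent n12 fail=6; on 'e' 6→0 → fail=15;  out ∅∪{5}={5}
  n18('eabb'): parent n17 fail=1; on 'b' 1→0 → fail=1;  out ∅∪∅=∅
  n5('bdaca'): parent n4 fail=6; on 'a' 6→0 → fail=10;  out {0}∪∅={0}
  n14('adcea'): parent n13 fail=15; on 'a' 15 → fail=16;  out {2}∪∅={2}
  n19('eabbd'): parent n18 fail=1; on 'd' 1 → fail=2;  out ∅∪∅=∅
  n20('eabbdb'): parent n19 fail=2; on 'b' 2→0 → fail=1;  out {3}∪∅={3}

Run:
i=0 'd': node 0→0
i=1 'a': node 0→10
i=2 'c': node 10→6 ·f
i=3 'd': node 6→7
i=4 'd': node 7→8
i=5 'a': node 8→9  → match P1@[2:5]
i=6 'a': node 9→10 ·f
i=7 'e': node 10→21  → match P4@[6:7],P5@[7:7]
i=8 'b': node 21→1 ·f
i=9 'd': node 1→2
i=10 'a': node 2→3
i=11 'c': node 3→4
i=12 'a': node 4→5  → match P0@[8:12]
i=13 'e': node 5→21 ·f  → match P4@[12:13],P5@[13:13]
i=14 'e': node 21→15 ·f  → match P5@[14:14]
i=15 'a': node 15→16
i=16 'b': node 16→17
i=17 'b': node 17→18
i=18 'd': node 18→19
i=19 'b': node 19→20  → match P3@[14:19]
i=20 'd': node 20→2 ·f
i=21 'b': node 2→1 ·f
i=22 'e': node 1→15 ·f  → match P5@[22:22]
i=23 'a': node 15→16
i=24 'b': node 16→17
i=25 'b': node 17→18
i=26 'd': node 18→19
i=27 'b': node 19→20  → match P3@[22:27]
i=28 'b': node 20→1 ·f
i=29 'a': node 1→10 ·f
i=30 'b': node 10→1 ·f
i=31 'd': node 1→2
i=32 'a': node 2→3
i=33 'c': node 3→4
i=34 'a': node 4→5  → match P0@[30:34]
i=35 'b': node 5→1 ·f
i=36 'a': node 1→10 ·f
i=37 'b': node 10→1 ·f
i=38 'c': node 1→6 ·f
i=39 'c': node 6→6 ·f
i=40 'c': node 6→6 ·f
i=41 'd': node 6→7
i=42 'd': node 7→8
i=43 'a': node 8→9  → match P1@[40:43]
i=44 'e': node 9→21 ·f  → match P4@[43:44],P5@[44:44]
i=45 'a': node 21→16 ·f
i=46 'c': node 16→6 ·f
i=47 'b': node 6→1 ·f
i=48 'd': node 1→2
i=49 'a': node 2→3
i=50 'c': node 3→4
i=51 'a': node 4→5  → match P0@[47:51]
i=52 'c': node 5→6 ·f
i=53 'd': node 6→7
i=54 'd': node 7→8
i=55 'a': node 8→9  → match P1@[52:55]
i=56 'e': node 9→21 ·f  → match P4@[55:56],P5@[56:56]
i=57 'c': node 21→6 ·f

All matches (sorted): [[5,1],[7,4],[7,5],[12,0],[13,4],[13,5],[14,5],[19,3],[22,5],[27,3],[34,0],[43,1],[44,4],[44,5],[51,0],[55,1],[56,4],[56,5]]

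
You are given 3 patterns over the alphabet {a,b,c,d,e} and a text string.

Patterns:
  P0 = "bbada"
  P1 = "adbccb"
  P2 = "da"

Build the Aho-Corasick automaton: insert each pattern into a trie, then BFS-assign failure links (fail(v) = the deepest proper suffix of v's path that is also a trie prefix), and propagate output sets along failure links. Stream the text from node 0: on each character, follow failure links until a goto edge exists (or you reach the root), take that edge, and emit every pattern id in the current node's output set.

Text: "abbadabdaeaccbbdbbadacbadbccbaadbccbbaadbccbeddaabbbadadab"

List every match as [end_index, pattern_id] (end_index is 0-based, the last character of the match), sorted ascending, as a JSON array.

Build automaton:
Trie (insert patterns):
  n0 'ε': a→6 b→1 d→12
  n1 'b': b→2
  n2 'bb': a→3
  n3 'bba': d→4
  n4 'bbad': a→5
  n5 'bbada': ·  [P0 ends]
  n6 'a': d→7
  n7 'ad': b→8
  n8 'adb': c→9
  n9 'adbc': c→10
  n10 'adbcc': b→11
  n11 'adbccb': ·  [P1 ends]
  n12 'd': a→13
  n13 'da': ·  [P2 ends]

Failure links (BFS by depth):
  n1('b'): parent n0 fail=0; on 'b' 0 → fail=0;  out ∅∪∅=∅
  n6('a'): parent n0 fail=0; on 'a' 0 → fail=0;  out ∅∪∅=∅
  n12('d'): parent n0 fail=0; on 'd' 0 → fail=0;  out ∅∪∅=∅
  n2('bb'): parent n1 fail=0; on 'b' 0 → fail=1;  out ∅∪∅=∅
  n7('ad'): parent n6 fail=0; on 'd' 0 → fail=12;  out ∅∪∅=∅
  n13('da'): parent n12 fail=0; on 'a' 0 → fail=6;  out {2}∪∅={2}
  n3('bba'): parent n2 fail=1; on 'a' 1→0 → fail=6;  out ∅∪∅=∅
  n8('adb'): parent n7 fail=12; on 'b' 12→0 → fail=1;  out ∅∪∅=∅
  n4('bbad'): parent n3 fail=6; on 'd' 6 → fail=7;  out ∅∪∅=∅
  n9('adbc'): parent n8 fail=1; on 'c' 1→0 → fail=0;  out ∅∪∅=∅
  n5('bbada'): parent n4 fail=7; on 'a' 7→12 → fail=13;  out {0}∪{2}={0,2}
  n10('adbcc'): parent n9 fail=0; on 'c' 0 → fail=0;  out ∅∪∅=∅
  n11('adbccb'): parent n10 fail=0; on 'b' 0 → fail=1;  out {1}∪∅={1}

Text stream:
i=0 'a': node 0→6
i=1 'b': node 6→1 ·f
i=2 'b': node 1→2
i=3 'a': node 2→3
i=4 'd': node 3→4
i=5 'a': node 4→5  → match P0@[1:5],P2@[4:5]
i=6 'b': node 5→1 ·f
i=7 'd': node 1→12 ·f
i=8 'a': node 12→13  → match P2@[7:8]
i=9 'e': node 13→0 ·f
i=10 'a': node 0→6
i=11 'c': node 6→0 ·f
i=12 'c': node 0→0
i=13 'b': node 0→1
i=14 'b': node 1→2
i=15 'd': node 2→12 ·f
i=16 'b': node 12→1 ·f
i=17 'b': node 1→2
i=18 'a': node 2→3
i=19 'd': node 3→4
i=20 'a': node 4→5  → match P0@[16:20],P2@[19:20]
i=21 'c': node 5→0 ·f
i=22 'b': node 0→1
i=23 'a': node 1→6 ·f
i=24 'd': node 6→7
i=25 'b': node 7→8
i=26 'c': node 8→9
i=27 'c': node 9→10
i=28 'b': node 10→11  → match P1@[23:28]
i=29 'a': node 11→6 ·f
i=30 'a': node 6→6 ·f
i=31 'd': node 6→7
i=32 'b': node 7→8
i=33 'c': node 8→9
i=34 'c': node 9→10
i=35 'b': node 10→11  → match P1@[30:35]
i=36 'b': node 11→2 ·f
i=37 'a': node 2→3
i=38 'a': node 3→6 ·f
i=39 'd': node 6→7
i=40 'b': node 7→8
i=41 'c': node 8→9
i=42 'c': node 9→10
i=43 'b': node 10→11  → match P1@[38:43]
i=44 'e': node 11→0 ·f
i=45 'd': node 0→12
i=46 'd': node 12→12 ·f
i=47 'a': node 12→13  → match P2@[46:47]
i=48 'a': node 13→6 ·f
i=49 'b': node 6→1 ·f
i=50 'b': node 1→2
i=51 'b': node 2→2 ·f
i=52 'a': node 2→3
i=53 'd': node 3→4
i=54 'a': node 4→5  → match P0@[50:54],P2@[53:54]
i=55 'd': node 5→7 ·f
i=56 'a': node 7→13 ·f  → match P2@[55:56]
i=57 'b': node 13→1 ·f

Result: [[5,0],[5,2],[8,2],[20,0],[20,2],[28,1],[35,1],[43,1],[47,2],[54,0],[54,2],[56,2]]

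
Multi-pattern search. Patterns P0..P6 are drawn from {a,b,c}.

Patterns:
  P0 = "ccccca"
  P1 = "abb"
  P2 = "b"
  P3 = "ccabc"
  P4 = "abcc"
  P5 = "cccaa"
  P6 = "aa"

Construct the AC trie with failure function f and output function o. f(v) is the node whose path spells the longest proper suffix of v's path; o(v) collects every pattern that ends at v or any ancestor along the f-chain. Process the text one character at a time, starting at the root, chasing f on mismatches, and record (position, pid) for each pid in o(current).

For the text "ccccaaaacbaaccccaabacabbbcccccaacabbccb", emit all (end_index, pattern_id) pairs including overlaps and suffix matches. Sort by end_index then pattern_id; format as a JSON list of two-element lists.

Construct AC machine:
Trie nodes:
  0='ε' goto a→7 b→10 c→1
  1='c' goto c→2
  2='cc' goto a→11 c→3
  3='ccc' goto a→16 c→4
  4='cccc' goto c→5
  5='ccccc' goto a→6
  6='ccccca' goto ·  [P0 ends]
  7='a' goto a→18 b→8
  8='ab' goto b→9 c→14
  9='abb' goto ·  [P1 ends]
  10='b' goto ·  [P2 ends]
  11='cca' goto b→12
  12='ccab' goto c→13
  13='ccabc' goto ·  [P3 ends]
  14='abc' goto c→15
  15='abcc' goto ·  [P4 ends]
  16='ccca' goto a→17
  17='cccaa' goto ·  [P5 ends]
  18='aa' goto ·  [P6 ends]

Failure links (BFS by depth):
  n1('c'): parent n0 fail=0; on 'c' 0 → fail=0;  out ∅∪∅=∅
  n7('a'): parent n0 fail=0; on 'a' 0 → fail=0;  out ∅∪∅=∅
  n10('b'): parent n0 fail=0; on 'b' 0 → fail=0;  out {2}∪∅={2}
  n2('cc'): parent n1 fail=0; on 'c' 0 → fail=1;  out ∅∪∅=∅
  n8('ab'): parent n7 fail=0; on 'b' 0 → fail=10;  out ∅∪{2}={2}
  n18('aa'): parent n7 fail=0; on 'a' 0 → fail=7;  out {6}∪∅={6}
  n3('ccc'): parent n2 fail=1; on 'c' 1 → fail=2;  out ∅∪∅=∅
  n9('abb'): parent n8 fail=10; on 'b' 10→0 → fail=10;  out {1}∪{2}={1,2}
  n11('cca'): parent n2 fail=1; on 'a' 1→0 → fail=7;  out ∅∪∅=∅
  n14('abc'): parent n8 fail=10; on 'c' 10→0 → fail=1;  out ∅∪∅=∅
  n4('cccc'): parent n3 fail=2; on 'c' 2 → fail=3;  out ∅∪∅=∅
  n12('ccab'): parent n11 fail=7; on 'b' 7 → fail=8;  out ∅∪{2}={2}
  n15('abcc'): parent n14 fail=1; on 'c' 1 → fail=2;  out {4}∪∅={4}
  n16('ccca'): parent n3 fail=2; on 'a' 2 → fail=11;  out ∅∪∅=∅
  n5('ccccc'): parent n4 fail=3; on 'c' 3 → fail=4;  out ∅∪∅=∅
  n13('ccabc'): parent n12 fail=8; on 'c' 8 → fail=14;  out {3}∪∅={3}
  n17('cccaa'): parent n16 fail=11; on 'a' 11→7 → fail=18;  out {5}∪{6}={5,6}
  n6('ccccca'): parent n5 fail=4; on 'a' 4→3 → fail=16;  out {0}∪∅={0}

Text stream:
i=0 'c': node 0→1
i=1 'c': node 1→2
i=2 'c': node 2→3
i=3 'c': node 3→4
i=4 'a': node 4→16 ·f
i=5 'a': node 16→17  ** P5@[1:5],P6@[4:5]
i=6 'a': node 17→18 ·f  ** P6@[5:6]
i=7 'a': node 18→18 ·f  ** P6@[6:7]
i=8 'c': node 18→1 ·f
i=9 'b': node 1→10 ·f  ** P2@[9:9]
i=10 'a': node 10→7 ·f
i=11 'a': node 7→18  ** P6@[10:11]
i=12 'c': node 18→1 ·f
i=13 'c': node 1→2
i=14 'c': node 2→3
i=15 'c': node 3→4
i=16 'a': node 4→16 ·f
i=17 'a': node 16→17  ** P5@[13:17],P6@[16:17]
i=18 'b': node 17→8 ·f  ** P2@[18:18]
i=19 'a': node 8→7 ·f
i=20 'c': node 7→1 ·f
i=21 'a': node 1→7 ·f
i=22 'b': node 7→8  ** P2@[22:22]
i=23 'b': node 8→9  ** P1@[21:23],P2@[23:23]
i=24 'b': node 9→10 ·f  ** P2@[24:24]
i=25 'c': node 10→1 ·f
i=26 'c': node 1→2
i=27 'c': node 2→3
i=28 'c': node 3→4
i=29 'c': node 4→5
i=30 'a': node 5→6  ** P0@[25:30]
i=31 'a': node 6→17 ·f  ** P5@[27:31],P6@[30:31]
i=32 'c': node 17→1 ·f
i=33 'a': node 1→7 ·f
i=34 'b': node 7→8  ** P2@[34:34]
i=35 'b': node 8→9  ** P1@[33:35],P2@[35:35]
i=36 'c': node 9→1 ·f
i=37 'c': node 1→2
i=38 'b': node 2→10 ·f  ** P2@[38:38]

All matches (sorted): [[5,5],[5,6],[6,6],[7,6],[9,2],[11,6],[17,5],[17,6],[18,2],[22,2],[23,1],[23,2],[24,2],[30,0],[31,5],[31,6],[34,2],[35,1],[35,2],[38,2]]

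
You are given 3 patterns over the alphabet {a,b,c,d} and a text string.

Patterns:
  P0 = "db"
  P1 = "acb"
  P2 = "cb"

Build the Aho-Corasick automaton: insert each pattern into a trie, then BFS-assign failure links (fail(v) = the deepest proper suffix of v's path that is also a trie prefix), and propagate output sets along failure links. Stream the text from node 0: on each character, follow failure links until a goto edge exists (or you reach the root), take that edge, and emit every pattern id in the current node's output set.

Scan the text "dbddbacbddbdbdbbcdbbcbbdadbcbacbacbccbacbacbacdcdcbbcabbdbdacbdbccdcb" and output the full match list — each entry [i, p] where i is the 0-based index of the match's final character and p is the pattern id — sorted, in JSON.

Build:
Trie (insert patterns):
  n0 'ε': a→3 c→6 d→1
  n1 'd': b→2
  n2 'db': ·  [P0 ends]
  n3 'a': c→4
  n4 'ac': b→5
  n5 'acb': ·  [P1 ends]
  n6 'c': b→7
  n7 'cb': ·  [P2 ends]

Failure links (BFS by depth):
  n1('d'): parent n0 fail=0; on 'd' 0 → fail=0;  out ∅∪∅=∅
  n3('a'): parent n0 fail=0; on 'a' 0 → fail=0;  out ∅∪∅=∅
  n6('c'): parent n0 fail=0; on 'c' 0 → fail=0;  out ∅∪∅=∅
  n2('db'): parent n1 fail=0; on 'b' 0 → fail=0;  out {0}∪∅={0}
  n4('ac'): parent n3 fail=0; on 'c' 0 → fail=6;  out ∅∪∅=∅
  n7('cb'): parent n6 fail=0; on 'b' 0 → fail=0;  out {2}∪∅={2}
  n5('acb'): parent n4 fail=6; on 'b' 6 → fail=7;  out {1}∪{2}={1,2}

Run:
pos 0 'd': at 1
pos 1 'b': at 2  emit P0@[0:1]
pos 2 'd': at 1 ·f
pos 3 'd': at 1 ·f
pos 4 'b': at 2  emit P0@[3:4]
pos 5 'a': at 3 ·f
pos 6 'c': at 4
pos 7 'b': at 5  emit P1@[5:7],P2@[6:7]
pos 8 'd': at 1 ·f
pos 9 'd': at 1 ·f
pos 10 'b': at 2  emit P0@[9:10]
pos 11 'd': at 1 ·f
pos 12 'b': at 2  emit P0@[11:12]
pos 13 'd': at 1 ·f
pos 14 'b': at 2  emit P0@[13:14]
pos 15 'b': at 0 ·f
pos 16 'c': at 6
pos 17 'd': at 1 ·f
pos 18 'b': at 2  emit P0@[17:18]
pos 19 'b': at 0 ·f
pos 20 'c': at 6
pos 21 'b': at 7  emit P2@[20:21]
pos 22 'b': at 0 ·f
pos 23 'd': at 1
pos 24 'a': at 3 ·f
pos 25 'd': at 1 ·f
pos 26 'b': at 2  emit P0@[25:26]
pos 27 'c': at 6 ·f
pos 28 'b': at 7  emit P2@[27:28]
pos 29 'a': at 3 ·f
pos 30 'c': at 4
pos 31 'b': at 5  emit P1@[29:31],P2@[30:31]
pos 32 'a': at 3 ·f
pos 33 'c': at 4
pos 34 'b': at 5  emit P1@[32:34],P2@[33:34]
pos 35 'c': at 6 ·f
pos 36 'c': at 6 ·f
pos 37 'b': at 7  emit P2@[36:37]
pos 38 'a': at 3 ·f
pos 39 'c': at 4
pos 40 'b': at 5  emit P1@[38:40],P2@[39:40]
pos 41 'a': at 3 ·f
pos 42 'c': at 4
pos 43 'b': at 5  emit P1@[41:43],P2@[42:43]
pos 44 'a': at 3 ·f
pos 45 'c': at 4
pos 46 'd': at 1 ·f
pos 47 'c': at 6 ·f
pos 48 'd': at 1 ·f
pos 49 'c': at 6 ·f
pos 50 'b': at 7  emit P2@[49:50]
pos 51 'b': at 0 ·f
pos 52 'c': at 6
pos 53 'a': at 3 ·f
pos 54 'b': at 0 ·f
pos 55 'b': at 0
pos 56 'd': at 1
pos 57 'b': at 2  emit P0@[56:57]
pos 58 'd': at 1 ·f
pos 59 'a': at 3 ·f
pos 60 'c': at 4
pos 61 'b': at 5  emit P1@[59:61],P2@[60:61]
pos 62 'd': at 1 ·f
pos 63 'b': at 2  emit P0@[62:63]
pos 64 'c': at 6 ·f
pos 65 'c': at 6 ·f
pos 66 'd': at 1 ·f
pos 67 'c': at 6 ·f
pos 68 'b': at 7  emit P2@[67:68]

All matches (sorted): [[1,0],[4,0],[7,1],[7,2],[10,0],[12,0],[14,0],[18,0],[21,2],[26,0],[28,2],[31,1],[31,2],[34,1],[34,2],[37,2],[40,1],[40,2],[43,1],[43,2],[50,2],[57,0],[61,1],[61,2],[63,0],[68,2]]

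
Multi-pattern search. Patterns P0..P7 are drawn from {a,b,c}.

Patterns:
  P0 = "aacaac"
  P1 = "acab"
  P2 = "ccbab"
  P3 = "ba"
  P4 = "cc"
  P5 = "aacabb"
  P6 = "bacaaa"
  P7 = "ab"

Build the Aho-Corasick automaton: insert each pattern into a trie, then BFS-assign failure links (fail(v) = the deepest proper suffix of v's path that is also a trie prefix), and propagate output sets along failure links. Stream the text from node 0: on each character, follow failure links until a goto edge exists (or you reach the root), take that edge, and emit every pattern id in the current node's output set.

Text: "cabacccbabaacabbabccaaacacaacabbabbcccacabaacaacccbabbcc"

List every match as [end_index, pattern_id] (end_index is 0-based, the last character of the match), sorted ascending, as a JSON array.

Build automaton:
Trie (insert patterns):
  n0 'ε': a→1 b→15 c→10
  n1 'a': a→2 b→23 c→7
  n2 'aa': c→3
  n3 'aac': a→4
  n4 'aaca': a→5 b→17
  n5 'aacaa': c→6
  n6 'aacaac': ·  [P0 ends]
  n7 'ac': a→8
  n8 'aca': b→9
  n9 'acab': ·  [P1 ends]
  n10 'c': c→11
  n11 'cc': b→12  [P4 ends]
  n12 'ccb': a→13
  n13 'ccba': b→14
  n14 'ccbab': ·  [P2 ends]
  n15 'b': a→16
  n16 'ba': c→19  [P3 ends]
  n17 'aacab': b→18
  n18 'aacabb': ·  [P5 ends]
  n19 'bac': a→20
  n20 'baca': a→21
  n21 'bacaa': a→22
  n22 'bacaaa': ·  [P6 ends]
  n23 'ab': ·  [P7 ends]

BFS fail/out derivation:
  n1('a'): parent n0 fail=0; on 'a' 0 → fail=0;  out ∅∪∅=∅
  n10('c'): parent n0 fail=0; on 'c' 0 → fail=0;  out ∅∪∅=∅
  n15('b'): parent n0 fail=0; on 'b' 0 → fail=0;  out ∅∪∅=∅
  n2('aa'): parent n1 fail=0; on 'a' 0 → fail=1;  out ∅∪∅=∅
  n7('ac'): parent n1 fail=0; on 'c' 0 → fail=10;  out ∅∪∅=∅
  n11('cc'): parent n10 fail=0; on 'c' 0 → fail=10;  out {4}∪∅={4}
  n16('ba'): parent n15 fail=0; on 'a' 0 → fail=1;  out {3}∪∅={3}
  n23('ab'): parent n1 fail=0; on 'b' 0 → fail=15;  out {7}∪∅={7}
  n3('aac'): parent n2 fail=1; on 'c' 1 → fail=7;  out ∅∪∅=∅
  n8('aca'): parent n7 fail=10; on 'a' 10→0 → fail=1;  out ∅∪∅=∅
  n12('ccb'): parent n11 fail=10; on 'b' 10→0 → fail=15;  out ∅∪∅=∅
  n19('bac'): parent n16 fail=1; on 'c' 1 → fail=7;  out ∅∪∅=∅
  n4('aaca'): parent n3 fail=7; on 'a' 7 → fail=8;  out ∅∪∅=∅
  n9('acab'): parent n8 fail=1; on 'b' 1 → fail=23;  out {1}∪{7}={1,7}
  n13('ccba'): parent n12 fail=15; on 'a' 15 → fail=16;  out ∅∪{3}={3}
  n20('baca'): parent n19 fail=7; on 'a' 7 → fail=8;  out ∅∪∅=∅
  n5('aacaa'): parent n4 fail=8; on 'a' 8→1 → fail=2;  out ∅∪∅=∅
  n14('ccbab'): parent n13 fail=16; on 'b' 16→1 → fail=23;  out {2}∪{7}={2,7}
  n17('aacab'): parent n4 fail=8; on 'b' 8 → fail=9;  out ∅∪{1,7}={1,7}
  n21('bacaa'): parent n20 fail=8; on 'a' 8→1 → fail=2;  out ∅∪∅=∅
  n6('aacaac'): parent n5 fail=2; on 'c' 2 → fail=3;  out {0}∪∅={0}
  n18('aacabb'): parent n17 fail=9; on 'b' 9→23→15→0 → fail=15;  out {5}∪∅={5}
  n22('bacaaa'): parent n21 fail=2; on 'a' 2→1 → fail=2;  out {6}∪∅={6}

Text stream:
pos 0 'c': at 10
pos 1 'a': at 1 (fail-walked)
pos 2 'b': at 23  → match P7@[1:2]
pos 3 'a': at 16 (fail-walked)  → match P3@[2:3]
pos 4 'c': at 19
pos 5 'c': at 11 (fail-walked)  → match P4@[4:5]
pos 6 'c': at 11 (fail-walked)  → match P4@[5:6]
pos 7 'b': at 12
pos 8 'a': at 13  → match P3@[7:8]
pos 9 'b': at 14  → match P2@[5:9],P7@[8:9]
pos 10 'a': at 16 (fail-walked)  → match P3@[9:10]
pos 11 'a': at 2 (fail-walked)
pos 12 'c': at 3
pos 13 'a': at 4
pos 14 'b': at 17  → match P1@[11:14],P7@[13:14]
pos 15 'b': at 18  → match P5@[10:15]
pos 16 'a': at 16 (fail-walked)  → match P3@[15:16]
pos 17 'b': at 23 (fail-walked)  → match P7@[16:17]
pos 18 'c': at 10 (fail-walked)
pos 19 'c': at 11  → match P4@[18:19]
pos 20 'a': at 1 (fail-walked)
pos 21 'a': at 2
pos 22 'a': at 2 (fail-walked)
pos 23 'c': at 3
pos 24 'a': at 4
pos 25 'c': at 7 (fail-walked)
pos 26 'a': at 8
pos 27 'a': at 2 (fail-walked)
pos 28 'c': at 3
pos 29 'a': at 4
pos 30 'b': at 17  → match P1@[27:30],P7@[29:30]
pos 31 'b': at 18  → match P5@[26:31]
pos 32 'a': at 16 (fail-walked)  → match P3@[31:32]
pos 33 'b': at 23 (fail-walked)  → match P7@[32:33]
pos 34 'b': at 15 (fail-walked)
pos 35 'c': at 10 (fail-walked)
pos 36 'c': at 11  → match P4@[35:36]
pos 37 'c': at 11 (fail-walked)  → match P4@[36:37]
pos 38 'a': at 1 (fail-walked)
pos 39 'c': at 7
pos 40 'a': at 8
pos 41 'b': at 9  → match P1@[38:41],P7@[40:41]
pos 42 'a': at 16 (fail-walked)  → match P3@[41:42]
pos 43 'a': at 2 (fail-walked)
pos 44 'c': at 3
pos 45 'a': at 4
pos 46 'a': at 5
pos 47 'c': at 6  → match P0@[42:47]
pos 48 'c': at 11 (fail-walked)  → match P4@[47:48]
pos 49 'c': at 11 (fail-walked)  → match P4@[48:49]
pos 50 'b': at 12
pos 51 'a': at 13  → match P3@[50:51]
pos 52 'b': at 14  → match P2@[48:52],P7@[51:52]
pos 53 'b': at 15 (fail-walked)
pos 54 'c': at 10 (fail-walked)
pos 55 'c': at 11  → match P4@[54:55]

Matches: [[2,7],[3,3],[5,4],[6,4],[8,3],[9,2],[9,7],[10,3],[14,1],[14,7],[15,5],[16,3],[17,7],[19,4],[30,1],[30,7],[31,5],[32,3],[33,7],[36,4],[37,4],[41,1],[41,7],[42,3],[47,0],[48,4],[49,4],[51,3],[52,2],[52,7],[55,4]]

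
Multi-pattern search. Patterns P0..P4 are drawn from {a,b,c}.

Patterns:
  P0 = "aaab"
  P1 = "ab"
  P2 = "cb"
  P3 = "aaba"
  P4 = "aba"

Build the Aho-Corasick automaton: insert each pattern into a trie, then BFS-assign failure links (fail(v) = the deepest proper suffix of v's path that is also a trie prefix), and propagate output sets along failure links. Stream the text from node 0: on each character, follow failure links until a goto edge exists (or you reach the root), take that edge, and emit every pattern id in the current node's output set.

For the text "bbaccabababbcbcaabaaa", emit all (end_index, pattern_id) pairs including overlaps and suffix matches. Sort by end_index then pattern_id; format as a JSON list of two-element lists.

Construct AC machine:
Trie (insert patterns):
  n0 'ε': a→1 c→6
  n1 'a': a→2 b→5
  n2 'aa': a→3 b→8
  n3 'aaa': b→4
  n4 'aaab': ·  [P0 ends]
  n5 'ab': a→10  [P1 ends]
  n6 'c': b→7
  n7 'cb': ·  [P2 ends]
  n8 'aab': a→9
  n9 'aaba': ·  [P3 ends]
  n10 'aba': ·  [P4 ends]

BFS fail/out derivation:
  fail(1) 'a': from fail(0)=0 chase 'a': 0 ⇒ 0;  out=∅∪out(0)=∅
  fail(6) 'c': from fail(0)=0 chase 'c': 0 ⇒ 0;  out=∅∪out(0)=∅
  fail(2) 'aa': from fail(1)=0 chase 'a': 0 ⇒ 1;  out=∅∪out(1)=∅
  fail(5) 'ab': from fail(1)=0 chase 'b': 0 ⇒ 0;  out={1}∪out(0)={1}
  fail(7) 'cb': from fail(6)=0 chase 'b': 0 ⇒ 0;  out={2}∪out(0)={2}
  fail(3) 'aaa': from fail(2)=1 chase 'a': 1 ⇒ 2;  out=∅∪out(2)=∅
  fail(8) 'aab': from fail(2)=1 chase 'b': 1 ⇒ 5;  out=∅∪out(5)={1}
  fail(10) 'aba': from fail(5)=0 chase 'a': 0 ⇒ 1;  out={4}∪out(1)={4}
  fail(4) 'aaab': from fail(3)=2 chase 'b': 2 ⇒ 8;  out={0}∪out(8)={0,1}
  fail(9) 'aaba': from fail(8)=5 chase 'a': 5 ⇒ 10;  out={3}∪out(10)={3,4}

Run:
[0] read 'b'  n0⇒n0
[1] read 'b'  n0⇒n0
[2] read 'a'  n0⇒n1
[3] read 'c'  n1⇒n6 ·f
[4] read 'c'  n6⇒n6 ·f
[5] read 'a'  n6⇒n1 ·f
[6] read 'b'  n1⇒n5  → match P1@[5:6]
[7] read 'a'  n5⇒n10  → match P4@[5:7]
[8] read 'b'  n10⇒n5 ·f  → match P1@[7:8]
[9] read 'a'  n5⇒n10  → match P4@[7:9]
[10] read 'b'  n10⇒n5 ·f  → match P1@[9:10]
[11] read 'b'  n5⇒n0 ·f
[12] read 'c'  n0⇒n6
[13] read 'b'  n6⇒n7  → match P2@[12:13]
[14] read 'c'  n7⇒n6 ·f
[15] read 'a'  n6⇒n1 ·f
[16] read 'a'  n1⇒n2
[17] read 'b'  n2⇒n8  → match P1@[16:17]
[18] read 'a'  n8⇒n9  → match P3@[15:18],P4@[16:18]
[19] read 'a'  n9⇒n2 ·f
[20] read 'a'  n2⇒n3

All matches (sorted): [[6,1],[7,4],[8,1],[9,4],[10,1],[13,2],[17,1],[18,3],[18,4]]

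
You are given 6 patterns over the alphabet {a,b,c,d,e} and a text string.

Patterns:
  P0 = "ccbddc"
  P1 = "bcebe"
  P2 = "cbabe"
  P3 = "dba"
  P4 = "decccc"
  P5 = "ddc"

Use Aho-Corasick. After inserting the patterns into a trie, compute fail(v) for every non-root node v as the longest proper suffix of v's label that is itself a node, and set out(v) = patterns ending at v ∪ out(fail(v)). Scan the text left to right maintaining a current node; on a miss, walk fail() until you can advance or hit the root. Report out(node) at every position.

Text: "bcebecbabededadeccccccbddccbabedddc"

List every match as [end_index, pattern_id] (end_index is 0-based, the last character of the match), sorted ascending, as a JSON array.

Construct AC machine:
Trie nodes:
  0='ε' goto b→7 c→1 d→16
  1='c' goto b→12 c→2
  2='cc' goto b→3
  3='ccb' goto d→4
  4='ccbd' goto d→5
  5='ccbdd' goto c→6
  6='ccbddc' goto ·  ←P0
  7='b' goto c→8
  8='bc' goto e→9
  9='bce' goto b→10
  10='bceb' goto e→11
  11='bcebe' goto ·  ←P1
  12='cb' goto a→13
  13='cba' goto b→14
  14='cbab' goto e→15
  15='cbabe' goto ·  ←P2
  16='d' goto b→17 d→24 e→19
  17='db' goto a→18
  18='dba' goto ·  ←P3
  19='de' goto c→20
  20='dec' goto c→21
  21='decc' goto c→22
  22='deccc' goto c→23
  23='decccc' goto ·  ←P4
  24='dd' goto c→25
  25='ddc' goto ·  ←P5

Failure links (BFS by depth):
  fail(1) 'c': from fail(0)=0 chase 'c': 0 ⇒ 0;  out=∅∪out(0)=∅
  fail(7) 'b': from fail(0)=0 chase 'b': 0 ⇒ 0;  out=∅∪out(0)=∅
  fail(16) 'd': from fail(0)=0 chase 'd': 0 ⇒ 0;  out=∅∪out(0)=∅
  fail(2) 'cc': from fail(1)=0 chase 'c': 0 ⇒ 1;  out=∅∪out(1)=∅
  fail(8) 'bc': from fail(7)=0 chase 'c': 0 ⇒ 1;  out=∅∪out(1)=∅
  fail(12) 'cb': from fail(1)=0 chase 'b': 0 ⇒ 7;  out=∅∪out(7)=∅
  fail(17) 'db': from fail(16)=0 chase 'b': 0 ⇒ 7;  out=∅∪out(7)=∅
  fail(19) 'de': from fail(16)=0 chase 'e': 0 ⇒ 0;  out=∅∪out(0)=∅
  fail(24) 'dd': from fail(16)=0 chase 'd': 0 ⇒ 16;  out=∅∪out(16)=∅
  fail(3) 'ccb': from fail(2)=1 chase 'b': 1 ⇒ 12;  out=∅∪out(12)=∅
  fail(9) 'bce': from fail(8)=1 chase 'e': 1→0 ⇒ 0;  out=∅∪out(0)=∅
  fail(13) 'cba': from fail(12)=7 chase 'a': 7→0 ⇒ 0;  out=∅∪out(0)=∅
  fail(18) 'dba': from fail(17)=7 chase 'a': 7→0 ⇒ 0;  out={3}∪out(0)={3}
  fail(20) 'dec': from fail(19)=0 chase 'c': 0 ⇒ 1;  out=∅∪out(1)=∅
  fail(25) 'ddc': from fail(24)=16 chase 'c': 16→0 ⇒ 1;  out={5}∪out(1)={5}
  fail(4) 'ccbd': from fail(3)=12 chase 'd': 12→7→0 ⇒ 16;  out=∅∪out(16)=∅
  fail(10) 'bceb': from fail(9)=0 chase 'b': 0 ⇒ 7;  out=∅∪out(7)=∅
  fail(14) 'cbab': from fail(13)=0 chase 'b': 0 ⇒ 7;  out=∅∪out(7)=∅
  fail(21) 'decc': from fail(20)=1 chase 'c': 1 ⇒ 2;  out=∅∪out(2)=∅
  fail(5) 'ccbdd': from fail(4)=16 chase 'd': 16 ⇒ 24;  out=∅∪out(24)=∅
  fail(11) 'bcebe': from fail(10)=7 chase 'e': 7→0 ⇒ 0;  out={1}∪out(0)={1}
  fail(15) 'cbabe': from fail(14)=7 chase 'e': 7→0 ⇒ 0;  out={2}∪out(0)={2}
  fail(22) 'deccc': from fail(21)=2 chase 'c': 2→1 ⇒ 2;  out=∅∪out(2)=∅
  fail(6) 'ccbddc': from fail(5)=24 chase 'c': 24 ⇒ 25;  out={0}∪out(25)={0,5}
  fail(23) 'decccc': from fail(22)=2 chase 'c': 2→1 ⇒ 2;  out={4}∪out(2)={4}

Run:
[0] read 'b'  n0⇒n7
[1] read 'c'  n7⇒n8
[2] read 'e'  n8⇒n9
[3] read 'b'  n9⇒n10
[4] read 'e'  n10⇒n11  emit P1@[0:4]
[5] read 'c'  n11⇒n1 (via fail)
[6] read 'b'  n1⇒n12
[7] read 'a'  n12⇒n13
[8] read 'b'  n13⇒n14
[9] read 'e'  n14⇒n15  emit P2@[5:9]
[10] read 'd'  n15⇒n16 (via fail)
[11] read 'e'  n16⇒n19
[12] read 'd'  n19⇒n16 (via fail)
[13] read 'a'  n16⇒n0 (via fail)
[14] read 'd'  n0⇒n16
[15] read 'e'  n16⇒n19
[16] read 'c'  n19⇒n20
[17] read 'c'  n20⇒n21
[18] read 'c'  n21⇒n22
[19] read 'c'  n22⇒n23  emit P4@[14:19]
[20] read 'c'  n23⇒n2 (via fail)
[21] read 'c'  n2⇒n2 (via fail)
[22] read 'b'  n2⇒n3
[23] read 'd'  n3⇒n4
[24] read 'd'  n4⇒n5
[25] read 'c'  n5⇒n6  emit P0@[20:25],P5@[23:25]
[26] read 'c'  n6⇒n2 (via fail)
[27] read 'b'  n2⇒n3
[28] read 'a'  n3⇒n13 (via fail)
[29] read 'b'  n13⇒n14
[30] read 'e'  n14⇒n15  emit P2@[26:30]
[31] read 'd'  n15⇒n16 (via fail)
[32] read 'd'  n16⇒n24
[33] read 'd'  n24⇒n24 (via fail)
[34] read 'c'  n24⇒n25  emit P5@[32:34]

Result: [[4,1],[9,2],[19,4],[25,0],[25,5],[30,2],[34,5]]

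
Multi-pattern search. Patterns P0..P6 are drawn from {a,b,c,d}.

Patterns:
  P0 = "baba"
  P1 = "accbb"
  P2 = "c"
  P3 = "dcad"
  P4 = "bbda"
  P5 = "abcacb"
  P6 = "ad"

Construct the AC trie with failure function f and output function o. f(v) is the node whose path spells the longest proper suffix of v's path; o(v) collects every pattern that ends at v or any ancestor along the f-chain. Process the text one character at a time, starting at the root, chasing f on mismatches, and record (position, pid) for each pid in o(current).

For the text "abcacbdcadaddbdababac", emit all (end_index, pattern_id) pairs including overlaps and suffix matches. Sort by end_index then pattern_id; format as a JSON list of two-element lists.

Construct AC machine:
Trie nodes:
  0='ε' goto a→5 b→1 c→10 d→11
  1='b' goto a→2 b→15
  2='ba' goto b→3
  3='bab' goto a→4
  4='baba' goto ·  [P0 ends]
  5='a' goto b→18 c→6 d→23
  6='ac' goto c→7
  7='acc' goto b→8
  8='accb' goto b→9
  9='accbb' goto ·  [P1 ends]
  10='c' goto ·  [P2 ends]
  11='d' goto c→12
  12='dc' goto a→13
  13='dca' goto d→14
  14='dcad' goto ·  [P3 ends]
  15='bb' goto d→16
  16='bbd' goto a→17
  17='bbda' goto ·  [P4 ends]
  18='ab' goto c→19
  19='abc' goto a→20
  20='abca' goto c→21
  21='abcac' goto b→22
  22='abcacb' goto ·  [P5 ends]
  23='ad' goto ·  [P6 ends]

BFS fail/out derivation:
  n1('b'): parent n0 fail=0; on 'b' 0 → fail=0;  out ∅∪∅=∅
  n5('a'): parent n0 fail=0; on 'a' 0 → fail=0;  out ∅∪∅=∅
  n10('c'): parent n0 fail=0; on 'c' 0 → fail=0;  out {2}∪∅={2}
  n11('d'): parent n0 fail=0; on 'd' 0 → fail=0;  out ∅∪∅=∅
  n2('ba'): parent n1 fail=0; on 'a' 0 → fail=5;  out ∅∪∅=∅
  n6('ac'): parent n5 fail=0; on 'c' 0 → fail=10;  out ∅∪{2}={2}
  n12('dc'): parent n11 fail=0; on 'c' 0 → fail=10;  out ∅∪{2}={2}
  n15('bb'): parent n1 fail=0; on 'b' 0 → fail=1;  out ∅∪∅=∅
  n18('ab'): parent n5 fail=0; on 'b' 0 → fail=1;  out ∅∪∅=∅
  n23('ad'): parent n5 fail=0; on 'd' 0 → fail=11;  out {6}∪∅={6}
  n3('bab'): parent n2 fail=5; on 'b' 5 → fail=18;  out ∅∪∅=∅
  n7('acc'): parent n6 fail=10; on 'c' 10→0 → fail=10;  out ∅∪{2}={2}
  n13('dca'): parent n12 fail=10; on 'a' 10→0 → fail=5;  out ∅∪∅=∅
  n16('bbd'): parent n15 fail=1; on 'd' 1→0 → fail=11;  out ∅∪∅=∅
  n19('abc'): parent n18 fail=1; on 'c' 1→0 → fail=10;  out ∅∪{2}={2}
  n4('baba'): parent n3 fail=18; on 'a' 18→1 → fail=2;  out {0}∪∅={0}
  n8('accb'): parent n7 fail=10; on 'b' 10→0 → fail=1;  out ∅∪∅=∅
  n14('dcad'): parent n13 fail=5; on 'd' 5 → fail=23;  out {3}∪{6}={3,6}
  n17('bbda'): parent n16 fail=11; on 'a' 11→0 → fail=5;  out {4}∪∅={4}
  n20('abca'): parent n19 fail=10; on 'a' 10→0 → fail=5;  out ∅∪∅=∅
  n9('accbb'): parent n8 fail=1; on 'b' 1 → fail=15;  out {1}∪∅={1}
  n21('abcac'): parent n20 fail=5; on 'c' 5 → fail=6;  out ∅∪{2}={2}
  n22('abcacb'): parent n21 fail=6; on 'b' 6→10→0 → fail=1;  out {5}∪∅={5}

Scan:
i=0 'a': node 0→5
i=1 'b': node 5→18
i=2 'c': node 18→19  emit P2@[2:2]
i=3 'a': node 19→20
i=4 'c': node 20→21  emit P2@[4:4]
i=5 'b': node 21→22  emit P5@[0:5]
i=6 'd': node 22→11 (fail-walked)
i=7 'c': node 11→12  emit P2@[7:7]
i=8 'a': node 12→13
i=9 'd': node 13→14  emit P3@[6:9],P6@[8:9]
i=10 'a': node 14→5 (fail-walked)
i=11 'd': node 5→23  emit P6@[10:11]
i=12 'd': node 23→11 (fail-walked)
i=13 'b': node 11→1 (fail-walked)
i=14 'd': node 1→11 (fail-walked)
i=15 'a': node 11→5 (fail-walked)
i=16 'b': node 5→18
i=17 'a': node 18→2 (fail-walked)
i=18 'b': node 2→3
i=19 'a': node 3→4  emit P0@[16:19]
i=20 'c': node 4→6 (fail-walked)  emit P2@[20:20]

Matches: [[2,2],[4,2],[5,5],[7,2],[9,3],[9,6],[11,6],[19,0],[20,2]]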